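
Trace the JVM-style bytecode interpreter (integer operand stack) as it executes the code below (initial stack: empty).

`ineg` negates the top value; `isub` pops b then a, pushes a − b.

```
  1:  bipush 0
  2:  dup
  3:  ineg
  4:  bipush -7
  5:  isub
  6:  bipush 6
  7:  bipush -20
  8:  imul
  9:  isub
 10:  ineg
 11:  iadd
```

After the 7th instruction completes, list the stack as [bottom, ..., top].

bipush 0   -> 0
dup        -> 0 0
ineg       -> 0 0
bipush -7  -> 0 0 -7
isub       -> 0 7
bipush 6   -> 0 7 6
bipush -20 -> 0 7 6 -20

[0, 7, 6, -20]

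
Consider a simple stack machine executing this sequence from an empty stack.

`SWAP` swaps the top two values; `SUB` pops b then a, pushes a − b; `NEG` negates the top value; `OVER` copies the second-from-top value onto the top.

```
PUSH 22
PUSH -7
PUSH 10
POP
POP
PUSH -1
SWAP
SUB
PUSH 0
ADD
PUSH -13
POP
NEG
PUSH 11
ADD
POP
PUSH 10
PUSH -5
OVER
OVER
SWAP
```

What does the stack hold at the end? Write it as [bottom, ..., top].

[10, -5, -5, 10]

PUSH 22  : 22
PUSH -7  : 22 -7
PUSH 10  : 22 -7 10
POP      : 22 -7
POP      : 22
PUSH -1  : 22 -1
SWAP     : -1 22
SUB      : -23
PUSH 0   : -23 0
ADD      : -23
PUSH -13 : -23 -13
POP      : -23
NEG      : 23
PUSH 11  : 23 11
ADD      : 34
POP      : (empty)
PUSH 10  : 10
PUSH -5  : 10 -5
OVER     : 10 -5 10
OVER     : 10 -5 10 -5
SWAP     : 10 -5 -5 10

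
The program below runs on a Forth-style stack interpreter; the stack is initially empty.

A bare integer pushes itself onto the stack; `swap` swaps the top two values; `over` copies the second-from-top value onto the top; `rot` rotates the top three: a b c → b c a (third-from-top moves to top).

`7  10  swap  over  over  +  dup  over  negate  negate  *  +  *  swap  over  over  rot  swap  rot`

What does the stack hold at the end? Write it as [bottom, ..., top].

7      → 7
10     → 7 10
swap   → 10 7
over   → 10 7 10
over   → 10 7 10 7
+      → 10 7 17
dup    → 10 7 17 17
over   → 10 7 17 17 17
negate → 10 7 17 17 -17
negate → 10 7 17 17 17
*      → 10 7 17 289
+      → 10 7 306
*      → 10 2142
swap   → 2142 10
over   → 2142 10 2142
over   → 2142 10 2142 10
rot    → 2142 2142 10 10
swap   → 2142 2142 10 10
rot    → 2142 10 10 2142

[2142, 10, 10, 2142]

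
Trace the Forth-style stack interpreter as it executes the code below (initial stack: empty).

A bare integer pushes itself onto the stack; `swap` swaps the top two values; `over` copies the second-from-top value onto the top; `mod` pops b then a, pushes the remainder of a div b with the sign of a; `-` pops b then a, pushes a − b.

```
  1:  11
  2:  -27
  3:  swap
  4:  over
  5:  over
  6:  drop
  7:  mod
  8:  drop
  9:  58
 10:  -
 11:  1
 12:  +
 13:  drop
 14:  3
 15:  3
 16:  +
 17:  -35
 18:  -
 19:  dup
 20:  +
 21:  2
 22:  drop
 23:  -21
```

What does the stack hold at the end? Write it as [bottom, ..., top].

11    11
-27   11 -27
swap  -27 11
over  -27 11 -27
over  -27 11 -27 11
drop  -27 11 -27
mod   -27 11
drop  -27
58    -27 58
-     -85
1     -85 1
+     -84
drop  (empty)
3     3
3     3 3
+     6
-35   6 -35
-     41
dup   41 41
+     82
2     82 2
drop  82
-21   82 -21

[82, -21]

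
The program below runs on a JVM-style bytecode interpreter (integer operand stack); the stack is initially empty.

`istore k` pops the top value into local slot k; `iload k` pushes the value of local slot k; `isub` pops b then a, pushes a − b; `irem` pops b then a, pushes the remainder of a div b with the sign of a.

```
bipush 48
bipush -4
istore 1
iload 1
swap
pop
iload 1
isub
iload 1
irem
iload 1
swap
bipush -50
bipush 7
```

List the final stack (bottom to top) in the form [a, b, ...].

bipush 48  -> [48]
bipush -4  -> [48, -4]
istore 1   -> [48]
iload 1    -> [48, -4]
swap       -> [-4, 48]
pop        -> [-4]
iload 1    -> [-4, -4]
isub       -> [0]
iload 1    -> [0, -4]
irem       -> [0]
iload 1    -> [0, -4]
swap       -> [-4, 0]
bipush -50 -> [-4, 0, -50]
bipush 7   -> [-4, 0, -50, 7]

[-4, 0, -50, 7]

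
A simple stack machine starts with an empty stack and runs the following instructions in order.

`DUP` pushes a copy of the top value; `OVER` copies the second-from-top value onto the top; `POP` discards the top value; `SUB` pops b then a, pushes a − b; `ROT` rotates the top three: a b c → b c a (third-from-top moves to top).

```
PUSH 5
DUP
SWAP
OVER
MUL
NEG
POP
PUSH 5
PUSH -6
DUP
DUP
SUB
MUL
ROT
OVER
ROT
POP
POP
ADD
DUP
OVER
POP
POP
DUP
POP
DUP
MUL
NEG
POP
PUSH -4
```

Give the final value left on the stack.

-4

PUSH 5  : [5]
DUP     : [5, 5]
SWAP    : [5, 5]
OVER    : [5, 5, 5]
MUL     : [5, 25]
NEG     : [5, -25]
POP     : [5]
PUSH 5  : [5, 5]
PUSH -6 : [5, 5, -6]
DUP     : [5, 5, -6, -6]
DUP     : [5, 5, -6, -6, -6]
SUB     : [5, 5, -6, 0]
MUL     : [5, 5, 0]
ROT     : [5, 0, 5]
OVER    : [5, 0, 5, 0]
ROT     : [5, 5, 0, 0]
POP     : [5, 5, 0]
POP     : [5, 5]
ADD     : [10]
DUP     : [10, 10]
OVER    : [10, 10, 10]
POP     : [10, 10]
POP     : [10]
DUP     : [10, 10]
POP     : [10]
DUP     : [10, 10]
MUL     : [100]
NEG     : [-100]
POP     : []
PUSH -4 : [-4]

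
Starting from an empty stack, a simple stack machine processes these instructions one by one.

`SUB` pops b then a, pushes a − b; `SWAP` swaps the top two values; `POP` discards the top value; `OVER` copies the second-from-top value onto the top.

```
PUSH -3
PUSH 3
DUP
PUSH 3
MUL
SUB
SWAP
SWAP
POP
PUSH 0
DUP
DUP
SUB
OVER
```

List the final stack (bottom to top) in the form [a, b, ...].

PUSH -3 → [-3]
PUSH 3  → [-3, 3]
DUP     → [-3, 3, 3]
PUSH 3  → [-3, 3, 3, 3]
MUL     → [-3, 3, 9]
SUB     → [-3, -6]
SWAP    → [-6, -3]
SWAP    → [-3, -6]
POP     → [-3]
PUSH 0  → [-3, 0]
DUP     → [-3, 0, 0]
DUP     → [-3, 0, 0, 0]
SUB     → [-3, 0, 0]
OVER    → [-3, 0, 0, 0]

[-3, 0, 0, 0]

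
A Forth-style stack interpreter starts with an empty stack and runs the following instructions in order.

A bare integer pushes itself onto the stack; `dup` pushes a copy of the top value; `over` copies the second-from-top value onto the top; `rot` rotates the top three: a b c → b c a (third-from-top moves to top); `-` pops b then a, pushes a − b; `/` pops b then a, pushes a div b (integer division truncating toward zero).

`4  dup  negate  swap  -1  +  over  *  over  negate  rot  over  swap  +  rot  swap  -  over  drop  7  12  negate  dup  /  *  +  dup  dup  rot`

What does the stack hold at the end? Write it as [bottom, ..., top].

[4, -5, -5, -5]

4      : [4]
dup    : [4, 4]
negate : [4, -4]
swap   : [-4, 4]
-1     : [-4, 4, -1]
+      : [-4, 3]
over   : [-4, 3, -4]
*      : [-4, -12]
over   : [-4, -12, -4]
negate : [-4, -12, 4]
rot    : [-12, 4, -4]
over   : [-12, 4, -4, 4]
swap   : [-12, 4, 4, -4]
+      : [-12, 4, 0]
rot    : [4, 0, -12]
swap   : [4, -12, 0]
-      : [4, -12]
over   : [4, -12, 4]
drop   : [4, -12]
7      : [4, -12, 7]
12     : [4, -12, 7, 12]
negate : [4, -12, 7, -12]
dup    : [4, -12, 7, -12, -12]
/      : [4, -12, 7, 1]
*      : [4, -12, 7]
+      : [4, -5]
dup    : [4, -5, -5]
dup    : [4, -5, -5, -5]
rot    : [4, -5, -5, -5]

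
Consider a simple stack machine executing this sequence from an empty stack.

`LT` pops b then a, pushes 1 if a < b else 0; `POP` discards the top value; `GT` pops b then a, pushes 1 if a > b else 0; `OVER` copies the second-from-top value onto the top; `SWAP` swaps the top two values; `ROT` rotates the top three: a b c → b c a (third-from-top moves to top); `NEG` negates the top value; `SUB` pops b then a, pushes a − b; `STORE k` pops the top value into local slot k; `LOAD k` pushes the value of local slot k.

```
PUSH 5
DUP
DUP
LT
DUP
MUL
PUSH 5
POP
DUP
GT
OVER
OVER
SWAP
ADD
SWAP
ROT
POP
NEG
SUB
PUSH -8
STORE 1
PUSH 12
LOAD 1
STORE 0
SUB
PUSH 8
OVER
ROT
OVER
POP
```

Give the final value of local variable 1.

-8

PUSH 5  : 5
DUP     : 5 5
DUP     : 5 5 5
LT      : 5 0
DUP     : 5 0 0
MUL     : 5 0
PUSH 5  : 5 0 5
POP     : 5 0
DUP     : 5 0 0
GT      : 5 0
OVER    : 5 0 5
OVER    : 5 0 5 0
SWAP    : 5 0 0 5
ADD     : 5 0 5
SWAP    : 5 5 0
ROT     : 5 0 5
POP     : 5 0
NEG     : 5 0
SUB     : 5
PUSH -8 : 5 -8
STORE 1 : 5
PUSH 12 : 5 12
LOAD 1  : 5 12 -8
STORE 0 : 5 12
SUB     : -7
PUSH 8  : -7 8
OVER    : -7 8 -7
ROT     : 8 -7 -7
OVER    : 8 -7 -7 -7
POP     : 8 -7 -7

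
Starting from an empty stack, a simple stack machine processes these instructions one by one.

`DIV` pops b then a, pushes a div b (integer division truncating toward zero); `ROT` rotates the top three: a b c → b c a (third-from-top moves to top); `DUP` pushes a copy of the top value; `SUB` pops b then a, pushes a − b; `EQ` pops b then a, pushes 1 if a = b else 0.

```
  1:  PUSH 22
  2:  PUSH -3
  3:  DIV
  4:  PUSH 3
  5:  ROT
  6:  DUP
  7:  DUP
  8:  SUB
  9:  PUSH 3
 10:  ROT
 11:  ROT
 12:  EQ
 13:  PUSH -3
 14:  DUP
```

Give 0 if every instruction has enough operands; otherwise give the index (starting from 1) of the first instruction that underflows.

5

PUSH 22 → [22]
PUSH -3 → [22, -3]
DIV     → [-7]
PUSH 3  → [-7, 3]
ROT  — needs 3 operands, stack has 2 → underflow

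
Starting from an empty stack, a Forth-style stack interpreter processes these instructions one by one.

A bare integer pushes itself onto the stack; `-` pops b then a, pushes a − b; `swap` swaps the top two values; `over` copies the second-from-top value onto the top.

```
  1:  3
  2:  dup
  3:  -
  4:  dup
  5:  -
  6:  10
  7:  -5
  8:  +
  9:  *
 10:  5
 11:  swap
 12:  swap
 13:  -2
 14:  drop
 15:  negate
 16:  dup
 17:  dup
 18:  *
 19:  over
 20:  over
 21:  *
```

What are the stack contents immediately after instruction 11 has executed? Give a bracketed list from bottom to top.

3    : 3
dup  : 3 3
-    : 0
dup  : 0 0
-    : 0
10   : 0 10
-5   : 0 10 -5
+    : 0 5
*    : 0
5    : 0 5
swap : 5 0

[5, 0]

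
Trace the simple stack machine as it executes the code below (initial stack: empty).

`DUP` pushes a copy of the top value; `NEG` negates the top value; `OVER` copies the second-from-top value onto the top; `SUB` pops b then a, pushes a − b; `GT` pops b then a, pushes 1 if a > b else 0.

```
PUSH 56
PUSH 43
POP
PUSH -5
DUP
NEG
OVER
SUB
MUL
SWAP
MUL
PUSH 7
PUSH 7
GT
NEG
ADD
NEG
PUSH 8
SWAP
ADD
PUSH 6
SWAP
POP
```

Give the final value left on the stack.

6

PUSH 56  [56]
PUSH 43  [56, 43]
POP      [56]
PUSH -5  [56, -5]
DUP      [56, -5, -5]
NEG      [56, -5, 5]
OVER     [56, -5, 5, -5]
SUB      [56, -5, 10]
MUL      [56, -50]
SWAP     [-50, 56]
MUL      [-2800]
PUSH 7   [-2800, 7]
PUSH 7   [-2800, 7, 7]
GT       [-2800, 0]
NEG      [-2800, 0]
ADD      [-2800]
NEG      [2800]
PUSH 8   [2800, 8]
SWAP     [8, 2800]
ADD      [2808]
PUSH 6   [2808, 6]
SWAP     [6, 2808]
POP      [6]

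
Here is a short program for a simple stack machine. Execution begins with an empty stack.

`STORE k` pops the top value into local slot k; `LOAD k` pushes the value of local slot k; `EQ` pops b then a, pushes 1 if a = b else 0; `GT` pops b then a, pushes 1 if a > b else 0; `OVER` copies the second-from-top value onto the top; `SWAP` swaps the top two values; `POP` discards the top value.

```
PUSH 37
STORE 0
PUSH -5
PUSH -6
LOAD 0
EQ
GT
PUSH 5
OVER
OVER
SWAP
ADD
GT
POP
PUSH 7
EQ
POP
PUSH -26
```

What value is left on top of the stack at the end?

-26

PUSH 37  → [37]
STORE 0  → []
PUSH -5  → [-5]
PUSH -6  → [-5, -6]
LOAD 0   → [-5, -6, 37]
EQ       → [-5, 0]
GT       → [0]
PUSH 5   → [0, 5]
OVER     → [0, 5, 0]
OVER     → [0, 5, 0, 5]
SWAP     → [0, 5, 5, 0]
ADD      → [0, 5, 5]
GT       → [0, 0]
POP      → [0]
PUSH 7   → [0, 7]
EQ       → [0]
POP      → []
PUSH -26 → [-26]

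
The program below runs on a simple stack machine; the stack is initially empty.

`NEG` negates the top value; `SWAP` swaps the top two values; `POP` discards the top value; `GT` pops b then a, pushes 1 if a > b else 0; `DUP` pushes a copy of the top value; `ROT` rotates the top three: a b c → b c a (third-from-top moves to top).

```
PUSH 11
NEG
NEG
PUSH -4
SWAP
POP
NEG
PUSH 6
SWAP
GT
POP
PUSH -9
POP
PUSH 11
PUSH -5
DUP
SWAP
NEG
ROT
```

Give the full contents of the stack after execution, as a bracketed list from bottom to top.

[-5, 5, 11]

PUSH 11 → [11]
NEG     → [-11]
NEG     → [11]
PUSH -4 → [11, -4]
SWAP    → [-4, 11]
POP     → [-4]
NEG     → [4]
PUSH 6  → [4, 6]
SWAP    → [6, 4]
GT      → [1]
POP     → []
PUSH -9 → [-9]
POP     → []
PUSH 11 → [11]
PUSH -5 → [11, -5]
DUP     → [11, -5, -5]
SWAP    → [11, -5, -5]
NEG     → [11, -5, 5]
ROT     → [-5, 5, 11]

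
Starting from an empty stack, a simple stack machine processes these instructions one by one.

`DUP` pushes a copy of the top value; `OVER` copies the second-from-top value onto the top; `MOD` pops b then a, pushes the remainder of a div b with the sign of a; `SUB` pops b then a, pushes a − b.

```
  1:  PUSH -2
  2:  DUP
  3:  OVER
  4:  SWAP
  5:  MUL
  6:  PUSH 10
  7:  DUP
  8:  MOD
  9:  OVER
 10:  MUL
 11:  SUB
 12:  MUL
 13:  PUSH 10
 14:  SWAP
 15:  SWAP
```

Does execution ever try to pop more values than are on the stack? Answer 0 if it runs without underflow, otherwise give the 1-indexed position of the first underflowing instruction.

PUSH -2 -> -2
DUP     -> -2 -2
OVER    -> -2 -2 -2
SWAP    -> -2 -2 -2
MUL     -> -2 4
PUSH 10 -> -2 4 10
DUP     -> -2 4 10 10
MOD     -> -2 4 0
OVER    -> -2 4 0 4
MUL     -> -2 4 0
SUB     -> -2 4
MUL     -> -8
PUSH 10 -> -8 10
SWAP    -> 10 -8
SWAP    -> -8 10

0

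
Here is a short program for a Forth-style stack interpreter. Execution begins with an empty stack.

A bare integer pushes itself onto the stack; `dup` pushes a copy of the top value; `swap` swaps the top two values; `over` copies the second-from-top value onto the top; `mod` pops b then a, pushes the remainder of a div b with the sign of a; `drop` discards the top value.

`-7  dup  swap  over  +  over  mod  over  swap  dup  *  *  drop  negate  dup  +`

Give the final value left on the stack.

-7     : -7
dup    : -7 -7
swap   : -7 -7
over   : -7 -7 -7
+      : -7 -14
over   : -7 -14 -7
mod    : -7 0
over   : -7 0 -7
swap   : -7 -7 0
dup    : -7 -7 0 0
*      : -7 -7 0
*      : -7 0
drop   : -7
negate : 7
dup    : 7 7
+      : 14

14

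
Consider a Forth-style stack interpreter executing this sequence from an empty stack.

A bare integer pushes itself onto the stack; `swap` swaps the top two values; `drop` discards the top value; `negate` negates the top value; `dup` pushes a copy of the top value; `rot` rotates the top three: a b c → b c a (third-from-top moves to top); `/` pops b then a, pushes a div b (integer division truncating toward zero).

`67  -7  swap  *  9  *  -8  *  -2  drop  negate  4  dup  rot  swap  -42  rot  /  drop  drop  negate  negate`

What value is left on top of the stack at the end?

67      [67]
-7      [67, -7]
swap    [-7, 67]
*       [-469]
9       [-469, 9]
*       [-4221]
-8      [-4221, -8]
*       [33768]
-2      [33768, -2]
drop    [33768]
negate  [-33768]
4       [-33768, 4]
dup     [-33768, 4, 4]
rot     [4, 4, -33768]
swap    [4, -33768, 4]
-42     [4, -33768, 4, -42]
rot     [4, 4, -42, -33768]
/       [4, 4, 0]
drop    [4, 4]
drop    [4]
negate  [-4]
negate  [4]

4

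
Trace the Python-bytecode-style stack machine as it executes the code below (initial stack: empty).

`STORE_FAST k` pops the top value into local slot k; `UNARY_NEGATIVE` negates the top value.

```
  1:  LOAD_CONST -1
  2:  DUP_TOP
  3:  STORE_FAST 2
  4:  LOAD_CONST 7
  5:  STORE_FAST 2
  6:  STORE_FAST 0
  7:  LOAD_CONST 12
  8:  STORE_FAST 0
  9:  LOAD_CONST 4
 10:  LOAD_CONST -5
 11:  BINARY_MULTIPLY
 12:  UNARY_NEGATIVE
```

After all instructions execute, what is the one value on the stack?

LOAD_CONST -1   -> [-1]
DUP_TOP         -> [-1, -1]
STORE_FAST 2    -> [-1]
LOAD_CONST 7    -> [-1, 7]
STORE_FAST 2    -> [-1]
STORE_FAST 0    -> []
LOAD_CONST 12   -> [12]
STORE_FAST 0    -> []
LOAD_CONST 4    -> [4]
LOAD_CONST -5   -> [4, -5]
BINARY_MULTIPLY -> [-20]
UNARY_NEGATIVE  -> [20]

20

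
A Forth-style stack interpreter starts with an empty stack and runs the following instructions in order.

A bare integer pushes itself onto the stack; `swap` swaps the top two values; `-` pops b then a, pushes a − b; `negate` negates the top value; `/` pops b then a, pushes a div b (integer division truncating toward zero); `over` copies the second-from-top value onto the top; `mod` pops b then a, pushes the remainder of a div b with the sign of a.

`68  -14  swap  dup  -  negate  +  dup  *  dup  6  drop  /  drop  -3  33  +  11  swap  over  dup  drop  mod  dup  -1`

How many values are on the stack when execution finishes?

4

68     -> 68
-14    -> 68 -14
swap   -> -14 68
dup    -> -14 68 68
-      -> -14 0
negate -> -14 0
+      -> -14
dup    -> -14 -14
*      -> 196
dup    -> 196 196
6      -> 196 196 6
drop   -> 196 196
/      -> 1
drop   -> (empty)
-3     -> -3
33     -> -3 33
+      -> 30
11     -> 30 11
swap   -> 11 30
over   -> 11 30 11
dup    -> 11 30 11 11
drop   -> 11 30 11
mod    -> 11 8
dup    -> 11 8 8
-1     -> 11 8 8 -1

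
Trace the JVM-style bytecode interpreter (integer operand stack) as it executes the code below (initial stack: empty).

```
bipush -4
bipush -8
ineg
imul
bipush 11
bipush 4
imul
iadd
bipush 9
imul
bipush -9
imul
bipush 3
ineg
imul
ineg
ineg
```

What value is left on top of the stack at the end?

2916

bipush -4 → -4
bipush -8 → -4 -8
ineg      → -4 8
imul      → -32
bipush 11 → -32 11
bipush 4  → -32 11 4
imul      → -32 44
iadd      → 12
bipush 9  → 12 9
imul      → 108
bipush -9 → 108 -9
imul      → -972
bipush 3  → -972 3
ineg      → -972 -3
imul      → 2916
ineg      → -2916
ineg      → 2916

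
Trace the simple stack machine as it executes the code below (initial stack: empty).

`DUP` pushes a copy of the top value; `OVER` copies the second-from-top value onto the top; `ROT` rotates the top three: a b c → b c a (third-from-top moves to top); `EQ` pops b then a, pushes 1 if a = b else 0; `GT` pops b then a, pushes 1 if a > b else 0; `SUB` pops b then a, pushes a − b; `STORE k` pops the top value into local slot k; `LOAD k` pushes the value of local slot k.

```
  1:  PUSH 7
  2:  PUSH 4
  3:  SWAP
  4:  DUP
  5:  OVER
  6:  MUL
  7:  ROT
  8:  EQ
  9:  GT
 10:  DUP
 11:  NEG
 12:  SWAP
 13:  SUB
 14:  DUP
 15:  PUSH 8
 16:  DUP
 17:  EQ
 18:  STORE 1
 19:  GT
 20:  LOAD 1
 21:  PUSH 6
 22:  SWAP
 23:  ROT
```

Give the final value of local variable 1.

1

PUSH 7  : [7]
PUSH 4  : [7, 4]
SWAP    : [4, 7]
DUP     : [4, 7, 7]
OVER    : [4, 7, 7, 7]
MUL     : [4, 7, 49]
ROT     : [7, 49, 4]
EQ      : [7, 0]
GT      : [1]
DUP     : [1, 1]
NEG     : [1, -1]
SWAP    : [-1, 1]
SUB     : [-2]
DUP     : [-2, -2]
PUSH 8  : [-2, -2, 8]
DUP     : [-2, -2, 8, 8]
EQ      : [-2, -2, 1]
STORE 1 : [-2, -2]
GT      : [0]
LOAD 1  : [0, 1]
PUSH 6  : [0, 1, 6]
SWAP    : [0, 6, 1]
ROT     : [6, 1, 0]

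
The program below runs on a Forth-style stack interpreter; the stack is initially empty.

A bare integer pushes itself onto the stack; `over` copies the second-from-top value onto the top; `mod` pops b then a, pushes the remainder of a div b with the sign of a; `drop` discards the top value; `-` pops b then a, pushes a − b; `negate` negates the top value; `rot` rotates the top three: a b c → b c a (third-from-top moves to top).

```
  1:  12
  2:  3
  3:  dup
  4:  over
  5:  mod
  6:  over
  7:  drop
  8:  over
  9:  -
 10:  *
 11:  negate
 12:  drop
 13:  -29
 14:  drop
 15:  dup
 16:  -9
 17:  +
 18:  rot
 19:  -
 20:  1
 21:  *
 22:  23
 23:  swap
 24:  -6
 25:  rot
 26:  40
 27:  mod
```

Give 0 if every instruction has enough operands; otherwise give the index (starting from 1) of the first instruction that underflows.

18

12     → [12]
3      → [12, 3]
dup    → [12, 3, 3]
over   → [12, 3, 3, 3]
mod    → [12, 3, 0]
over   → [12, 3, 0, 3]
drop   → [12, 3, 0]
over   → [12, 3, 0, 3]
-      → [12, 3, -3]
*      → [12, -9]
negate → [12, 9]
drop   → [12]
-29    → [12, -29]
drop   → [12]
dup    → [12, 12]
-9     → [12, 12, -9]
+      → [12, 3]
rot  — needs 3 operands, stack has 2 → underflow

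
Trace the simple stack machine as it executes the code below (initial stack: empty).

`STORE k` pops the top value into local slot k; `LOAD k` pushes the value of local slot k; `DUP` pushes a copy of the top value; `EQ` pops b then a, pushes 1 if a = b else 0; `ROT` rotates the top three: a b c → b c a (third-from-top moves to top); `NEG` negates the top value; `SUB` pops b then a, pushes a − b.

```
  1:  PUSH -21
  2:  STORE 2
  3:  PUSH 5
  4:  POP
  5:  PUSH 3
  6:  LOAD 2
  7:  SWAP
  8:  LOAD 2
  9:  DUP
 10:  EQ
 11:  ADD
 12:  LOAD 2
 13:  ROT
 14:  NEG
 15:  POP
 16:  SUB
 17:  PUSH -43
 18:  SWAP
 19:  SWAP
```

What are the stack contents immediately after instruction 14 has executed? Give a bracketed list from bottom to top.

PUSH -21  [-21]
STORE 2   []
PUSH 5    [5]
POP       []
PUSH 3    [3]
LOAD 2    [3, -21]
SWAP      [-21, 3]
LOAD 2    [-21, 3, -21]
DUP       [-21, 3, -21, -21]
EQ        [-21, 3, 1]
ADD       [-21, 4]
LOAD 2    [-21, 4, -21]
ROT       [4, -21, -21]
NEG       [4, -21, 21]

[4, -21, 21]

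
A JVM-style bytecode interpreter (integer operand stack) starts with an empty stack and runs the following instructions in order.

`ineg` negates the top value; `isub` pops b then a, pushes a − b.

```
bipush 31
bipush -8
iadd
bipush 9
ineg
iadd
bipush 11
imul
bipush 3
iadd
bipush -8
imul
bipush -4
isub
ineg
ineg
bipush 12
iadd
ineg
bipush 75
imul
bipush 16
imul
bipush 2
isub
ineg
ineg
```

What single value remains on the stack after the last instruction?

1487998

bipush 31 -> 31
bipush -8 -> 31 -8
iadd      -> 23
bipush 9  -> 23 9
ineg      -> 23 -9
iadd      -> 14
bipush 11 -> 14 11
imul      -> 154
bipush 3  -> 154 3
iadd      -> 157
bipush -8 -> 157 -8
imul      -> -1256
bipush -4 -> -1256 -4
isub      -> -1252
ineg      -> 1252
ineg      -> -1252
bipush 12 -> -1252 12
iadd      -> -1240
ineg      -> 1240
bipush 75 -> 1240 75
imul      -> 93000
bipush 16 -> 93000 16
imul      -> 1488000
bipush 2  -> 1488000 2
isub      -> 1487998
ineg      -> -1487998
ineg      -> 1487998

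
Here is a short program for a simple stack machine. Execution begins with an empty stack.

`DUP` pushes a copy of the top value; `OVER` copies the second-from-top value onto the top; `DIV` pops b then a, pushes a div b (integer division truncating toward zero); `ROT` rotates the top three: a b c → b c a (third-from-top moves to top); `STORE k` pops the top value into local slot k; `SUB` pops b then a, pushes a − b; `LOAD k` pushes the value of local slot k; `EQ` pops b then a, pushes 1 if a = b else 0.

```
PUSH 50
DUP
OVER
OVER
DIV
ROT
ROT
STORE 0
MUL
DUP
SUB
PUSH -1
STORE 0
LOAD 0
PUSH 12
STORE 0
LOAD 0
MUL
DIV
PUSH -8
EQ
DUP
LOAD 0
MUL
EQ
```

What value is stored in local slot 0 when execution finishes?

PUSH 50 → [50]
DUP     → [50, 50]
OVER    → [50, 50, 50]
OVER    → [50, 50, 50, 50]
DIV     → [50, 50, 1]
ROT     → [50, 1, 50]
ROT     → [1, 50, 50]
STORE 0 → [1, 50]
MUL     → [50]
DUP     → [50, 50]
SUB     → [0]
PUSH -1 → [0, -1]
STORE 0 → [0]
LOAD 0  → [0, -1]
PUSH 12 → [0, -1, 12]
STORE 0 → [0, -1]
LOAD 0  → [0, -1, 12]
MUL     → [0, -12]
DIV     → [0]
PUSH -8 → [0, -8]
EQ      → [0]
DUP     → [0, 0]
LOAD 0  → [0, 0, 12]
MUL     → [0, 0]
EQ      → [1]

12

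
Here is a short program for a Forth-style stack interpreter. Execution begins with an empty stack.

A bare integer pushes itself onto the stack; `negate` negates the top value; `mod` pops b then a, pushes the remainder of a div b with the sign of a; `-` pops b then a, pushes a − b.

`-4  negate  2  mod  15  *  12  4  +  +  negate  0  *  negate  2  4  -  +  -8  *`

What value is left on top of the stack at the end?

-4      [-4]
negate  [4]
2       [4, 2]
mod     [0]
15      [0, 15]
*       [0]
12      [0, 12]
4       [0, 12, 4]
+       [0, 16]
+       [16]
negate  [-16]
0       [-16, 0]
*       [0]
negate  [0]
2       [0, 2]
4       [0, 2, 4]
-       [0, -2]
+       [-2]
-8      [-2, -8]
*       [16]

16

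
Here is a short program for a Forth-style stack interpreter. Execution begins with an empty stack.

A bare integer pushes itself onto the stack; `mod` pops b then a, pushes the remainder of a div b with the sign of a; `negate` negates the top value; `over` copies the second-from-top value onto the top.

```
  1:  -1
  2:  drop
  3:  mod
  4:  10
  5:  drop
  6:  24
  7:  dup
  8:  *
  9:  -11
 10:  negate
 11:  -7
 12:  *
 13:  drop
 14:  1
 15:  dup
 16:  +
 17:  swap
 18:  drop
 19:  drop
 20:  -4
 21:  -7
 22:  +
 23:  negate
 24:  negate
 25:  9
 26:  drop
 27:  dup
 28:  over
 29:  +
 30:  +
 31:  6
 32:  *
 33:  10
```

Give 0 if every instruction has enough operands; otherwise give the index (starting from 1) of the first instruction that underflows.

3

-1   : -1
drop : (empty)
mod  — needs 2 operands, stack has 0 → underflow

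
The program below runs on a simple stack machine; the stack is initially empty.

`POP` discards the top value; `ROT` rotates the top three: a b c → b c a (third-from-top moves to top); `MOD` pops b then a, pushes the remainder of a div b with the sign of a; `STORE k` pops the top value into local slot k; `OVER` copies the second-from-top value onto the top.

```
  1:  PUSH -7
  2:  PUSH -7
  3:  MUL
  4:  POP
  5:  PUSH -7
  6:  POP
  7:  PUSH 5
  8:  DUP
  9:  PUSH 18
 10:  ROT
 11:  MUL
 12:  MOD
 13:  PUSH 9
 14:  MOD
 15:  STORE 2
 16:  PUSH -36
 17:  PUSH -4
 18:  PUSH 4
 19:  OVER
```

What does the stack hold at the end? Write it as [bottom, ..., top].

[-36, -4, 4, -4]

PUSH -7   [-7]
PUSH -7   [-7, -7]
MUL       [49]
POP       []
PUSH -7   [-7]
POP       []
PUSH 5    [5]
DUP       [5, 5]
PUSH 18   [5, 5, 18]
ROT       [5, 18, 5]
MUL       [5, 90]
MOD       [5]
PUSH 9    [5, 9]
MOD       [5]
STORE 2   []
PUSH -36  [-36]
PUSH -4   [-36, -4]
PUSH 4    [-36, -4, 4]
OVER      [-36, -4, 4, -4]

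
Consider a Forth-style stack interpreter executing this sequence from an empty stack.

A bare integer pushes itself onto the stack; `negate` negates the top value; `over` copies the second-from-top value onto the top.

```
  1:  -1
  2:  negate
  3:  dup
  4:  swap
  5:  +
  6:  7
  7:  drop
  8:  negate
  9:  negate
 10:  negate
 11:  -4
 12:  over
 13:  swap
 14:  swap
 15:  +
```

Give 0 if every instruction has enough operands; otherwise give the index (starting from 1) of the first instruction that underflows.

0

-1     → [-1]
negate → [1]
dup    → [1, 1]
swap   → [1, 1]
+      → [2]
7      → [2, 7]
drop   → [2]
negate → [-2]
negate → [2]
negate → [-2]
-4     → [-2, -4]
over   → [-2, -4, -2]
swap   → [-2, -2, -4]
swap   → [-2, -4, -2]
+      → [-2, -6]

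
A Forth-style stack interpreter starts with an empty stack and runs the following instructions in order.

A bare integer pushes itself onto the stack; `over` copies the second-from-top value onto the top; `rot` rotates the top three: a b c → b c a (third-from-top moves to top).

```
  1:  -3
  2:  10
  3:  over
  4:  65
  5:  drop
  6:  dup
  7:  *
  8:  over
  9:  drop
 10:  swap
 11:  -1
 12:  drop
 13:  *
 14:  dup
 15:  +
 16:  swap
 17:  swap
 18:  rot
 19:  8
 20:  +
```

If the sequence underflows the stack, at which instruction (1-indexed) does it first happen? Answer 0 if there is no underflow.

-3   : -3
10   : -3 10
over : -3 10 -3
65   : -3 10 -3 65
drop : -3 10 -3
dup  : -3 10 -3 -3
*    : -3 10 9
over : -3 10 9 10
drop : -3 10 9
swap : -3 9 10
-1   : -3 9 10 -1
drop : -3 9 10
*    : -3 90
dup  : -3 90 90
+    : -3 180
swap : 180 -3
swap : -3 180
rot  — needs 3 operands, stack has 2 → underflow

18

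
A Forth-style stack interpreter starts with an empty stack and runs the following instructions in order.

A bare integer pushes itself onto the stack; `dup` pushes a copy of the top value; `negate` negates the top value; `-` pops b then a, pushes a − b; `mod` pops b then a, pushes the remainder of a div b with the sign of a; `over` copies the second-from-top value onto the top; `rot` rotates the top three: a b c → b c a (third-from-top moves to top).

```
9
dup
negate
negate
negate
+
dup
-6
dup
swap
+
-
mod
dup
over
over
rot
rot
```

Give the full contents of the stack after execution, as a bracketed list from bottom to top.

[0, 0, 0, 0]

9      -> 9
dup    -> 9 9
negate -> 9 -9
negate -> 9 9
negate -> 9 -9
+      -> 0
dup    -> 0 0
-6     -> 0 0 -6
dup    -> 0 0 -6 -6
swap   -> 0 0 -6 -6
+      -> 0 0 -12
-      -> 0 12
mod    -> 0
dup    -> 0 0
over   -> 0 0 0
over   -> 0 0 0 0
rot    -> 0 0 0 0
rot    -> 0 0 0 0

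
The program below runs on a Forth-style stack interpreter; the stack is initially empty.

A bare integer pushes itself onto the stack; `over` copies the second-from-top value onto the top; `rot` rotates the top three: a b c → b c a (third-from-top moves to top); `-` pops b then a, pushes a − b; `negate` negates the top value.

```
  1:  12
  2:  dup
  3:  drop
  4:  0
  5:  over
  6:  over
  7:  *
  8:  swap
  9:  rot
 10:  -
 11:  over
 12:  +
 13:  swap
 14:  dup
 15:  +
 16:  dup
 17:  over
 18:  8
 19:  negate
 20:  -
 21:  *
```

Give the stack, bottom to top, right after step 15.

[-12, 0]

12   : [12]
dup  : [12, 12]
drop : [12]
0    : [12, 0]
over : [12, 0, 12]
over : [12, 0, 12, 0]
*    : [12, 0, 0]
swap : [12, 0, 0]
rot  : [0, 0, 12]
-    : [0, -12]
over : [0, -12, 0]
+    : [0, -12]
swap : [-12, 0]
dup  : [-12, 0, 0]
+    : [-12, 0]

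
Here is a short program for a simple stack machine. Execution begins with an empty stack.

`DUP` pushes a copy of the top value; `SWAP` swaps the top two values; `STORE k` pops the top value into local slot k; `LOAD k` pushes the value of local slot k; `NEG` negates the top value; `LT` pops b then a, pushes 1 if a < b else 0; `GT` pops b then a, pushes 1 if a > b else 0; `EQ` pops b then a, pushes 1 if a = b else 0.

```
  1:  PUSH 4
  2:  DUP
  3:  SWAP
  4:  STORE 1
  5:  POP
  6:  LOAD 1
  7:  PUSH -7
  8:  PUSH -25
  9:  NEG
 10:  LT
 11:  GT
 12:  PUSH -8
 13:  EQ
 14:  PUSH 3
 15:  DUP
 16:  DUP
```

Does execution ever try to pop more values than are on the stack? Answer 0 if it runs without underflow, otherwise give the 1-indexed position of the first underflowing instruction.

PUSH 4   -> 4
DUP      -> 4 4
SWAP     -> 4 4
STORE 1  -> 4
POP      -> (empty)
LOAD 1   -> 4
PUSH -7  -> 4 -7
PUSH -25 -> 4 -7 -25
NEG      -> 4 -7 25
LT       -> 4 1
GT       -> 1
PUSH -8  -> 1 -8
EQ       -> 0
PUSH 3   -> 0 3
DUP      -> 0 3 3
DUP      -> 0 3 3 3

0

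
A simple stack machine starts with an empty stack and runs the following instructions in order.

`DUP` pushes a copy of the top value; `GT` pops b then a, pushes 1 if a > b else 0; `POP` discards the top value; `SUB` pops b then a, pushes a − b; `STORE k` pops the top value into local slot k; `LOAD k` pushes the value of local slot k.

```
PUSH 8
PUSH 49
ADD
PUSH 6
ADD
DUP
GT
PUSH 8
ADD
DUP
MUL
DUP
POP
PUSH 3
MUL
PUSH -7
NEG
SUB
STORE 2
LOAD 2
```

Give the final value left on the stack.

PUSH 8  -> 8
PUSH 49 -> 8 49
ADD     -> 57
PUSH 6  -> 57 6
ADD     -> 63
DUP     -> 63 63
GT      -> 0
PUSH 8  -> 0 8
ADD     -> 8
DUP     -> 8 8
MUL     -> 64
DUP     -> 64 64
POP     -> 64
PUSH 3  -> 64 3
MUL     -> 192
PUSH -7 -> 192 -7
NEG     -> 192 7
SUB     -> 185
STORE 2 -> (empty)
LOAD 2  -> 185

185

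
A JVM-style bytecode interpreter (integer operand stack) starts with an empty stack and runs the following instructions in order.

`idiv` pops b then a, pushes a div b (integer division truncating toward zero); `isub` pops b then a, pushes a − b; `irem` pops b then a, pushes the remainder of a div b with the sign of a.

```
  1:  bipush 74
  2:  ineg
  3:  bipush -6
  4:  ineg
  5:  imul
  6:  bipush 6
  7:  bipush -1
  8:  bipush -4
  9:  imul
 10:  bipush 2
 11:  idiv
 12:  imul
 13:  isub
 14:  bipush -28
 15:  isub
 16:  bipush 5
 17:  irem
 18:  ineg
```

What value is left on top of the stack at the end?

3

bipush 74   [74]
ineg        [-74]
bipush -6   [-74, -6]
ineg        [-74, 6]
imul        [-444]
bipush 6    [-444, 6]
bipush -1   [-444, 6, -1]
bipush -4   [-444, 6, -1, -4]
imul        [-444, 6, 4]
bipush 2    [-444, 6, 4, 2]
idiv        [-444, 6, 2]
imul        [-444, 12]
isub        [-456]
bipush -28  [-456, -28]
isub        [-428]
bipush 5    [-428, 5]
irem        [-3]
ineg        [3]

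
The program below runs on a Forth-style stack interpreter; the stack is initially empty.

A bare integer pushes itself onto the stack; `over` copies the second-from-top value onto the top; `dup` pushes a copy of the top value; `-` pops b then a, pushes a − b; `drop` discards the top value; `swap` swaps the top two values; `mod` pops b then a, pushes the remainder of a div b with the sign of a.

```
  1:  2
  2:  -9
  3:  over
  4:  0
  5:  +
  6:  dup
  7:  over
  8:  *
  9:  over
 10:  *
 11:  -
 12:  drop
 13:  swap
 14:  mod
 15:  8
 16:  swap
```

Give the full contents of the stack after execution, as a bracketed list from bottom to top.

2    -> [2]
-9   -> [2, -9]
over -> [2, -9, 2]
0    -> [2, -9, 2, 0]
+    -> [2, -9, 2]
dup  -> [2, -9, 2, 2]
over -> [2, -9, 2, 2, 2]
*    -> [2, -9, 2, 4]
over -> [2, -9, 2, 4, 2]
*    -> [2, -9, 2, 8]
-    -> [2, -9, -6]
drop -> [2, -9]
swap -> [-9, 2]
mod  -> [-1]
8    -> [-1, 8]
swap -> [8, -1]

[8, -1]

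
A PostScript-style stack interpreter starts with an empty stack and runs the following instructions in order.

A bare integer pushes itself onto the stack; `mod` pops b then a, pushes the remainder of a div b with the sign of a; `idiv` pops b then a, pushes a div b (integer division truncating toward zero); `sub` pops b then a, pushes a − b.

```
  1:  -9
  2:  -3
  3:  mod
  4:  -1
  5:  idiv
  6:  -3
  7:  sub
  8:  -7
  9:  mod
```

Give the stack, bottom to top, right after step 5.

-9    [-9]
-3    [-9, -3]
mod   [0]
-1    [0, -1]
idiv  [0]

[0]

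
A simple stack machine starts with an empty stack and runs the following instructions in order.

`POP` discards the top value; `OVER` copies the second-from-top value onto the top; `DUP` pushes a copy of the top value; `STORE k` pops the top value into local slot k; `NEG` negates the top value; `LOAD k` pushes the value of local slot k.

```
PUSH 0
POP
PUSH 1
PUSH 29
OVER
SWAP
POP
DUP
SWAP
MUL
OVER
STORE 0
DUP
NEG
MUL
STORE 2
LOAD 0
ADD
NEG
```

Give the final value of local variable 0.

1

PUSH 0   0
POP      (empty)
PUSH 1   1
PUSH 29  1 29
OVER     1 29 1
SWAP     1 1 29
POP      1 1
DUP      1 1 1
SWAP     1 1 1
MUL      1 1
OVER     1 1 1
STORE 0  1 1
DUP      1 1 1
NEG      1 1 -1
MUL      1 -1
STORE 2  1
LOAD 0   1 1
ADD      2
NEG      -2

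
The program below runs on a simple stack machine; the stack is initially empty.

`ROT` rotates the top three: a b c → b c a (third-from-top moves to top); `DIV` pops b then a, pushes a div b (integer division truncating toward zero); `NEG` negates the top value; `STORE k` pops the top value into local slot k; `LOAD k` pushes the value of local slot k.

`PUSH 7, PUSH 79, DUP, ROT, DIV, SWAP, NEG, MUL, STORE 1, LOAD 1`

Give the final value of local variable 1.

-869

PUSH 7  -> 7
PUSH 79 -> 7 79
DUP     -> 7 79 79
ROT     -> 79 79 7
DIV     -> 79 11
SWAP    -> 11 79
NEG     -> 11 -79
MUL     -> -869
STORE 1 -> (empty)
LOAD 1  -> -869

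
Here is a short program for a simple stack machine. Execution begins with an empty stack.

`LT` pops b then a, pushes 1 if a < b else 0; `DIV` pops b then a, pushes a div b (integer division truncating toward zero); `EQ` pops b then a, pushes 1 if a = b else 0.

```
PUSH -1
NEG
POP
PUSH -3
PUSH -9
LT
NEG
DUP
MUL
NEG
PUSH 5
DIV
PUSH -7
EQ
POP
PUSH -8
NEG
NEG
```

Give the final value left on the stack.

-8

PUSH -1 → -1
NEG     → 1
POP     → (empty)
PUSH -3 → -3
PUSH -9 → -3 -9
LT      → 0
NEG     → 0
DUP     → 0 0
MUL     → 0
NEG     → 0
PUSH 5  → 0 5
DIV     → 0
PUSH -7 → 0 -7
EQ      → 0
POP     → (empty)
PUSH -8 → -8
NEG     → 8
NEG     → -8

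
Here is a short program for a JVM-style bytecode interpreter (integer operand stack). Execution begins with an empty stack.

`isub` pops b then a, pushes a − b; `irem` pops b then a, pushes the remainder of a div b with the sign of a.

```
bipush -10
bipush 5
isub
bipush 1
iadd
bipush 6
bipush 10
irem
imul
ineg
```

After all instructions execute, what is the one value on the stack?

bipush -10 -> [-10]
bipush 5   -> [-10, 5]
isub       -> [-15]
bipush 1   -> [-15, 1]
iadd       -> [-14]
bipush 6   -> [-14, 6]
bipush 10  -> [-14, 6, 10]
irem       -> [-14, 6]
imul       -> [-84]
ineg       -> [84]

84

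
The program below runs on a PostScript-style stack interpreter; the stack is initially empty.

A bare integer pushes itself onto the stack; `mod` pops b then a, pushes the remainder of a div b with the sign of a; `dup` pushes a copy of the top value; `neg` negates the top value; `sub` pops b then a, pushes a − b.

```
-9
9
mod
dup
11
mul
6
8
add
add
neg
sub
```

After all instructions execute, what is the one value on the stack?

-9   -9
9    -9 9
mod  0
dup  0 0
11   0 0 11
mul  0 0
6    0 0 6
8    0 0 6 8
add  0 0 14
add  0 14
neg  0 -14
sub  14

14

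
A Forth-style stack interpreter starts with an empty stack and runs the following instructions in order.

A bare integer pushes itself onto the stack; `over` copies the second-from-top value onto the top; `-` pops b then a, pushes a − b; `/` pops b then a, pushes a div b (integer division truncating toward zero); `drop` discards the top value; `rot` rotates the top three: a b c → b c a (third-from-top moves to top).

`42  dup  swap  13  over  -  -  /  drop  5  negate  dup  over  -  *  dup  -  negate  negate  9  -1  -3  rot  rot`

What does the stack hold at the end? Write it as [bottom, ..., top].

[0, -3, 9, -1]

42     -> 42
dup    -> 42 42
swap   -> 42 42
13     -> 42 42 13
over   -> 42 42 13 42
-      -> 42 42 -29
-      -> 42 71
/      -> 0
drop   -> (empty)
5      -> 5
negate -> -5
dup    -> -5 -5
over   -> -5 -5 -5
-      -> -5 0
*      -> 0
dup    -> 0 0
-      -> 0
negate -> 0
negate -> 0
9      -> 0 9
-1     -> 0 9 -1
-3     -> 0 9 -1 -3
rot    -> 0 -1 -3 9
rot    -> 0 -3 9 -1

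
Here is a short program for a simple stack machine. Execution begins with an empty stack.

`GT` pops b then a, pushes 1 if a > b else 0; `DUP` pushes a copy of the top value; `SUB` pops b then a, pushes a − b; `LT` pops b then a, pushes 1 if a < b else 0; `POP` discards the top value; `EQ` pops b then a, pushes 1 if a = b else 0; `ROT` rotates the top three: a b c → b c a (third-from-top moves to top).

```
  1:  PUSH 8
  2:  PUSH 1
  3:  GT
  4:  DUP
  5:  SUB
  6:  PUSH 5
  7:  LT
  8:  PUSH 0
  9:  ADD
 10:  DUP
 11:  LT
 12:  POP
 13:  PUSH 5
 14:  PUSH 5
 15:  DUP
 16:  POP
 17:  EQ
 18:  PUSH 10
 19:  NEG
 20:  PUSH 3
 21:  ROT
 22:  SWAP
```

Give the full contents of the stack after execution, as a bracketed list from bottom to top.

[-10, 1, 3]

PUSH 8  → [8]
PUSH 1  → [8, 1]
GT      → [1]
DUP     → [1, 1]
SUB     → [0]
PUSH 5  → [0, 5]
LT      → [1]
PUSH 0  → [1, 0]
ADD     → [1]
DUP     → [1, 1]
LT      → [0]
POP     → []
PUSH 5  → [5]
PUSH 5  → [5, 5]
DUP     → [5, 5, 5]
POP     → [5, 5]
EQ      → [1]
PUSH 10 → [1, 10]
NEG     → [1, -10]
PUSH 3  → [1, -10, 3]
ROT     → [-10, 3, 1]
SWAP    → [-10, 1, 3]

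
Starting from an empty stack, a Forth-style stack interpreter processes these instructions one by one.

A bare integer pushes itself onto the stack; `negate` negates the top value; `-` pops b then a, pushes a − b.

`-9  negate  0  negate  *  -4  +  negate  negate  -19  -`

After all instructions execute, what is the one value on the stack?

15

-9     → -9
negate → 9
0      → 9 0
negate → 9 0
*      → 0
-4     → 0 -4
+      → -4
negate → 4
negate → -4
-19    → -4 -19
-      → 15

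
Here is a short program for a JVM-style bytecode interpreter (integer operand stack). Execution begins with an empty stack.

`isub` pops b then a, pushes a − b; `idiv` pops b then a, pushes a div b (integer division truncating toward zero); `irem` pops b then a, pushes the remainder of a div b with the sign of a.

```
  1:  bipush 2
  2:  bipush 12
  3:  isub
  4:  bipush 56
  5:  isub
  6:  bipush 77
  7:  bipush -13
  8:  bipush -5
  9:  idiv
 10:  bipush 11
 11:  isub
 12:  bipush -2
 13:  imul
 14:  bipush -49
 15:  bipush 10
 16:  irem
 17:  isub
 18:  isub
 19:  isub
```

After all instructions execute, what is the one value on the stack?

bipush 2   → [2]
bipush 12  → [2, 12]
isub       → [-10]
bipush 56  → [-10, 56]
isub       → [-66]
bipush 77  → [-66, 77]
bipush -13 → [-66, 77, -13]
bipush -5  → [-66, 77, -13, -5]
idiv       → [-66, 77, 2]
bipush 11  → [-66, 77, 2, 11]
isub       → [-66, 77, -9]
bipush -2  → [-66, 77, -9, -2]
imul       → [-66, 77, 18]
bipush -49 → [-66, 77, 18, -49]
bipush 10  → [-66, 77, 18, -49, 10]
irem       → [-66, 77, 18, -9]
isub       → [-66, 77, 27]
isub       → [-66, 50]
isub       → [-116]

-116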